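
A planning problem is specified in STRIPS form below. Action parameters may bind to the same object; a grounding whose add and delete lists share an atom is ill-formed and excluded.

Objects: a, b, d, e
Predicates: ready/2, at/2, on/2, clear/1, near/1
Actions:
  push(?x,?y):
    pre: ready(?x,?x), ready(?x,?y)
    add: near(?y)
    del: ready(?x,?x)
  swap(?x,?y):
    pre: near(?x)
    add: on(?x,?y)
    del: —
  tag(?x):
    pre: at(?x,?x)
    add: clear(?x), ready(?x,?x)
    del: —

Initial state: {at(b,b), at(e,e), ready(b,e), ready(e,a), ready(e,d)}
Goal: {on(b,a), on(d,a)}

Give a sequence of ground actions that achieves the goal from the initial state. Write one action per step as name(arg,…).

tag(b); push(b,b); swap(b,a); tag(e); push(e,d); swap(d,a)

1. tag(b)  →  {at(b,b), at(e,e), clear(b), ready(b,b), ready(b,e), ready(e,a), ready(e,d)}
2. push(b,b)  →  {at(b,b), at(e,e), clear(b), near(b), ready(b,e), ready(e,a), ready(e,d)}
3. swap(b,a)  →  {at(b,b), at(e,e), clear(b), near(b), on(b,a), ready(b,e), ready(e,a), ready(e,d)}
4. tag(e)  →  {at(b,b), at(e,e), clear(b), clear(e), near(b), on(b,a), ready(b,e), ready(e,a), ready(e,d), ready(e,e)}
5. push(e,d)  →  {at(b,b), at(e,e), clear(b), clear(e), near(b), near(d), on(b,a), ready(b,e), ready(e,a), ready(e,d)}
6. swap(d,a)  →  {at(b,b), at(e,e), clear(b), clear(e), near(b), near(d), on(b,a), on(d,a), ready(b,e), ready(e,a), ready(e,d)}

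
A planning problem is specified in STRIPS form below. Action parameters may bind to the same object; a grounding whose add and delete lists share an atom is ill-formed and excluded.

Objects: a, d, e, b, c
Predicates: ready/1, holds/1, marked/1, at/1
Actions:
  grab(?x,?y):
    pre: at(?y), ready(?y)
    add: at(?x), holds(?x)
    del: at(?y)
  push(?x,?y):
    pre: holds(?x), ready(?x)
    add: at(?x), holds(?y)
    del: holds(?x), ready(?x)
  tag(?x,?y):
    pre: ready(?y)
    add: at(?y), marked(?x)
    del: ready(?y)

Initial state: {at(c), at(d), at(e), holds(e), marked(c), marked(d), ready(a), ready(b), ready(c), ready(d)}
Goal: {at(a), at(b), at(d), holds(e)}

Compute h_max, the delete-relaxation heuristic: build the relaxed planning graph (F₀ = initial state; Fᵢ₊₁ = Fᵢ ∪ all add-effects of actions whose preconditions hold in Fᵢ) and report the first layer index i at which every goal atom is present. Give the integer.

F0 = init (10 atoms)
F1 = F0 ∪ {at(a), at(b), holds(a), holds(b), holds(c), holds(d), marked(a), marked(b), marked(e)}  (19 atoms)
goal ⊆ F1  ⇒  h_max = 1

1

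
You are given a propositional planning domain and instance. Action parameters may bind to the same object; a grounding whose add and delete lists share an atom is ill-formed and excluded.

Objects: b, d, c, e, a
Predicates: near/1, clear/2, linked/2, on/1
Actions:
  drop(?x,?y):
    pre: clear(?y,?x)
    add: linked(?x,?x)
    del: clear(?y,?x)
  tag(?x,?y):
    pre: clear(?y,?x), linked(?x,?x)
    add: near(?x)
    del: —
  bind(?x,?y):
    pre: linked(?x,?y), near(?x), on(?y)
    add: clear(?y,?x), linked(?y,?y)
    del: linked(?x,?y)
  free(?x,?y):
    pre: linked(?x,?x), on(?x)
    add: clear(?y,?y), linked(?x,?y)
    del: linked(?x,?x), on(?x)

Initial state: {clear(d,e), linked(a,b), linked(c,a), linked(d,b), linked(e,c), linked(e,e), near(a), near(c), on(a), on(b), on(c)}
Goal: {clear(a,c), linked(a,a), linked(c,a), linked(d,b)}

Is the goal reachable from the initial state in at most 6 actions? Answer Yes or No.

Yes

1. tag(e,d)  →  {clear(d,e), linked(a,b), linked(c,a), linked(d,b), linked(e,c), linked(e,e), near(a), near(c), near(e), on(a), on(b), on(c)}
2. bind(c,a)  →  {clear(a,c), clear(d,e), linked(a,a), linked(a,b), linked(d,b), linked(e,c), linked(e,e), near(a), near(c), near(e), on(a), on(b), on(c)}
3. bind(e,c)  →  {clear(a,c), clear(c,e), clear(d,e), linked(a,a), linked(a,b), linked(c,c), linked(d,b), linked(e,e), near(a), near(c), near(e), on(a), on(b), on(c)}
4. free(c,a)  →  {clear(a,a), clear(a,c), clear(c,e), clear(d,e), linked(a,a), linked(a,b), linked(c,a), linked(d,b), linked(e,e), near(a), near(c), near(e), on(a), on(b)}
optimal plan length = 4; 4 ≤ 6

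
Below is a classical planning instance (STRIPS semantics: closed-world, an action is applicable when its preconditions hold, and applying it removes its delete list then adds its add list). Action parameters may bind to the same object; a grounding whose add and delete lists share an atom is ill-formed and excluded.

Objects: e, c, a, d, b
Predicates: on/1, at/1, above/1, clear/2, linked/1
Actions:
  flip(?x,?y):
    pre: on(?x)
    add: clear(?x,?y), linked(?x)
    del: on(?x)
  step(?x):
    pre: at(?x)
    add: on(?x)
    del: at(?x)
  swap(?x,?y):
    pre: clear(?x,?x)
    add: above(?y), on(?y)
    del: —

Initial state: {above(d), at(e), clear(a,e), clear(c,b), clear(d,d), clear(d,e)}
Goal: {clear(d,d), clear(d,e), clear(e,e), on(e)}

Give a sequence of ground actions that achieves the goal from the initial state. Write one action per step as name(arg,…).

1. step(e)  →  {above(d), clear(a,e), clear(c,b), clear(d,d), clear(d,e), on(e)}
2. flip(e,e)  →  {above(d), clear(a,e), clear(c,b), clear(d,d), clear(d,e), clear(e,e), linked(e)}
3. swap(e,e)  →  {above(d), above(e), clear(a,e), clear(c,b), clear(d,d), clear(d,e), clear(e,e), linked(e), on(e)}

step(e); flip(e,e); swap(e,e)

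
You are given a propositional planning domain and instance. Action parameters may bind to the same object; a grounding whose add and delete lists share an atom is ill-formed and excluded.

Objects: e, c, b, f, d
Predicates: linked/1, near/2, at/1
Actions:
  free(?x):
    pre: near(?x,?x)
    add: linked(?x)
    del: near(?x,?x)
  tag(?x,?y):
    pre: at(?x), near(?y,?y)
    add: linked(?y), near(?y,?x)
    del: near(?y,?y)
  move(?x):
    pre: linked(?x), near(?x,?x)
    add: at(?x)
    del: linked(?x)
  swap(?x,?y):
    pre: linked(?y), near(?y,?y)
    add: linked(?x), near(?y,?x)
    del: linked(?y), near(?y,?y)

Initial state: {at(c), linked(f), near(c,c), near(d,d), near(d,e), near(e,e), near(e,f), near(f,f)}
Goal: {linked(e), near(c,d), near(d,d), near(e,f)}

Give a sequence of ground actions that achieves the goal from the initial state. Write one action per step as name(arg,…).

free(e); swap(c,f); swap(d,c)

1. free(e)  →  {at(c), linked(e), linked(f), near(c,c), near(d,d), near(d,e), near(e,f), near(f,f)}
2. swap(c,f)  →  {at(c), linked(c), linked(e), near(c,c), near(d,d), near(d,e), near(e,f), near(f,c)}
3. swap(d,c)  →  {at(c), linked(d), linked(e), near(c,d), near(d,d), near(d,e), near(e,f), near(f,c)}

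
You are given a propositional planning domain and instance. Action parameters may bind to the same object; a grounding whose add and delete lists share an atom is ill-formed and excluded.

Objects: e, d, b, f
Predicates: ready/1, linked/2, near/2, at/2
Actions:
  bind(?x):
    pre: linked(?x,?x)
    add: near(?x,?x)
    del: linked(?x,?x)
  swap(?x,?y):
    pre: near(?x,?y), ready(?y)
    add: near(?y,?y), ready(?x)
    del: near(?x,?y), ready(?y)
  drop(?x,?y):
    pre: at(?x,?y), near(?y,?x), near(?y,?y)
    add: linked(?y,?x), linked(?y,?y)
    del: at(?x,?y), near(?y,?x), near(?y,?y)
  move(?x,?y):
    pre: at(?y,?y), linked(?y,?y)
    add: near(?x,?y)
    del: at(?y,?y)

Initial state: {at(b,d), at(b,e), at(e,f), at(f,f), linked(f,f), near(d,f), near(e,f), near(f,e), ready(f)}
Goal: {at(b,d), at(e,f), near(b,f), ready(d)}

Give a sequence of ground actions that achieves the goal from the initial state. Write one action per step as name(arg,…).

1. swap(d,f)  →  {at(b,d), at(b,e), at(e,f), at(f,f), linked(f,f), near(e,f), near(f,e), near(f,f), ready(d)}
2. move(b,f)  →  {at(b,d), at(b,e), at(e,f), linked(f,f), near(b,f), near(e,f), near(f,e), near(f,f), ready(d)}

swap(d,f); move(b,f)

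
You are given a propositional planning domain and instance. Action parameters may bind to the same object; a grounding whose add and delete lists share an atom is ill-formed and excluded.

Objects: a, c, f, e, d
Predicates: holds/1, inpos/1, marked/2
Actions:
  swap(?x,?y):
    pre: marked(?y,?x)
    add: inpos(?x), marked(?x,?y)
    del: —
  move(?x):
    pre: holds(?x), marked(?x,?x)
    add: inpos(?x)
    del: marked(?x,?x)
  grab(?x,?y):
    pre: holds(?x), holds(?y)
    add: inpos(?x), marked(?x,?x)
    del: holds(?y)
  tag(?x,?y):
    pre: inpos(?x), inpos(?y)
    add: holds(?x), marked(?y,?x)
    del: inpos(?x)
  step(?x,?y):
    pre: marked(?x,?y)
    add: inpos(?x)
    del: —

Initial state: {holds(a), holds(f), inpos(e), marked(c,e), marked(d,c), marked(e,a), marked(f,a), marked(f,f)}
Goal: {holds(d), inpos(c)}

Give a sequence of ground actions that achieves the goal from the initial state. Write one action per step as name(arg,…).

swap(c,d); swap(d,c); tag(d,c)

1. swap(c,d)  →  {holds(a), holds(f), inpos(c), inpos(e), marked(c,d), marked(c,e), marked(d,c), marked(e,a), marked(f,a), marked(f,f)}
2. swap(d,c)  →  {holds(a), holds(f), inpos(c), inpos(d), inpos(e), marked(c,d), marked(c,e), marked(d,c), marked(e,a), marked(f,a), marked(f,f)}
3. tag(d,c)  →  {holds(a), holds(d), holds(f), inpos(c), inpos(e), marked(c,d), marked(c,e), marked(d,c), marked(e,a), marked(f,a), marked(f,f)}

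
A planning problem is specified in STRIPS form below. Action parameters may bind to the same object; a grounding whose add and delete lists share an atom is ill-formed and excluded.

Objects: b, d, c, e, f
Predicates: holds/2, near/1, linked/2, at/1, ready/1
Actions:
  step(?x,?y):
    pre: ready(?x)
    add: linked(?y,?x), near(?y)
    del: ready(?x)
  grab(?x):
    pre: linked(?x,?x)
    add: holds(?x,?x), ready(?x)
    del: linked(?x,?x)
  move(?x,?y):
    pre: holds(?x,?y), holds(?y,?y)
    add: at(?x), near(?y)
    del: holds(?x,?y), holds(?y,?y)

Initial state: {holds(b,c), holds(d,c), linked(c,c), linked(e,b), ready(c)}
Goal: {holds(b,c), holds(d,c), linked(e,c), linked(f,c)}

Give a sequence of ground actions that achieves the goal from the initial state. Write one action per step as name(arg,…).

step(c,e); grab(c); step(c,f)

1. step(c,e)  →  {holds(b,c), holds(d,c), linked(c,c), linked(e,b), linked(e,c), near(e)}
2. grab(c)  →  {holds(b,c), holds(c,c), holds(d,c), linked(e,b), linked(e,c), near(e), ready(c)}
3. step(c,f)  →  {holds(b,c), holds(c,c), holds(d,c), linked(e,b), linked(e,c), linked(f,c), near(e), near(f)}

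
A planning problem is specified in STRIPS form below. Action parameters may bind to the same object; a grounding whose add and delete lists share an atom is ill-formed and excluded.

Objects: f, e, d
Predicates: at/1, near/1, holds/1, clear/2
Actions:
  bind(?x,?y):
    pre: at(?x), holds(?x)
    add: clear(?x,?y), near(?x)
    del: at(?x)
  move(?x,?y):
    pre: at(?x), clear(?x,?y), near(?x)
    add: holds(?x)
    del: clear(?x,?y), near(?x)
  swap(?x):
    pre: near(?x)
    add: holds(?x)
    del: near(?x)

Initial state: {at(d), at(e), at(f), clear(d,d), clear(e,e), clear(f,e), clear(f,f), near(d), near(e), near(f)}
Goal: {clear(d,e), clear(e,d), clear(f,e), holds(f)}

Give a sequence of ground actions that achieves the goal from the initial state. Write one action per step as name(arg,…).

move(f,f); move(e,e); bind(e,d); move(d,d); bind(d,e)

1. move(f,f)  →  {at(d), at(e), at(f), clear(d,d), clear(e,e), clear(f,e), holds(f), near(d), near(e)}
2. move(e,e)  →  {at(d), at(e), at(f), clear(d,d), clear(f,e), holds(e), holds(f), near(d)}
3. bind(e,d)  →  {at(d), at(f), clear(d,d), clear(e,d), clear(f,e), holds(e), holds(f), near(d), near(e)}
4. move(d,d)  →  {at(d), at(f), clear(e,d), clear(f,e), holds(d), holds(e), holds(f), near(e)}
5. bind(d,e)  →  {at(f), clear(d,e), clear(e,d), clear(f,e), holds(d), holds(e), holds(f), near(d), near(e)}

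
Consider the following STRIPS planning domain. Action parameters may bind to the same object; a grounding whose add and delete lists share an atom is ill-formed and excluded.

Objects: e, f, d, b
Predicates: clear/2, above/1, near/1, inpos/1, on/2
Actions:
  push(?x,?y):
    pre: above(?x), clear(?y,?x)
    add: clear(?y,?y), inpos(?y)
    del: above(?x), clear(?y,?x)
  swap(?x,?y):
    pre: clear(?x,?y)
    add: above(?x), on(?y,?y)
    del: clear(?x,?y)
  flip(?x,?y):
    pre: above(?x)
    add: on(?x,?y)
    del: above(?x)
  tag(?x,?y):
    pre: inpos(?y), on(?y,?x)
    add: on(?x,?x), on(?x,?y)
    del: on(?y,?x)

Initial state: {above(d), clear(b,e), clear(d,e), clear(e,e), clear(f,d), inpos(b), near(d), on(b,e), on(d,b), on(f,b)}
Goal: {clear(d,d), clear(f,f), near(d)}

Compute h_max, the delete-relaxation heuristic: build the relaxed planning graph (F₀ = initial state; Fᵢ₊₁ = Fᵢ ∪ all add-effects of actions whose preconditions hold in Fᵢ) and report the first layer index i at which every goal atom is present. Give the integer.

2

F0 = init (10 atoms)
F1 = F0 ∪ {above(b), above(e), above(f), clear(f,f), inpos(f), on(d,d), on(d,e), on(d,f), on(e,b), on(e,e)}  (20 atoms)
F2 = F1 ∪ {clear(b,b), clear(d,d), inpos(d), on(b,b), on(b,d), on(b,f), on(e,d), on(e,f), on(f,d), on(f,e), on(f,f)}  (31 atoms)
goal ⊆ F2  ⇒  h_max = 2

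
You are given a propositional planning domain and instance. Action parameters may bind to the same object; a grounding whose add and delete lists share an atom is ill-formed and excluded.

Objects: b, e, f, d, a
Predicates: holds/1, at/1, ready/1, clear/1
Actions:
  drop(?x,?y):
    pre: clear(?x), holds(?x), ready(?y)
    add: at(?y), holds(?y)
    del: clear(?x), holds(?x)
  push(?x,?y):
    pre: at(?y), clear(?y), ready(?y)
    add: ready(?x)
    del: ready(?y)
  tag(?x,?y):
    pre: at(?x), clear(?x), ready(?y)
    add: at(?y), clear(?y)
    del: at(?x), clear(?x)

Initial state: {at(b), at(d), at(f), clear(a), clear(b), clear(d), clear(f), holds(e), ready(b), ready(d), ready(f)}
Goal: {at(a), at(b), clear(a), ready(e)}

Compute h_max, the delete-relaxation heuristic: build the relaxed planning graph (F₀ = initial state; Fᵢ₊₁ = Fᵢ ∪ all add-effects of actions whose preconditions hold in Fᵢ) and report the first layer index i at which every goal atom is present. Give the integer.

F0 = init (11 atoms)
F1 = F0 ∪ {ready(a), ready(e)}  (13 atoms)
F2 = F1 ∪ {at(a), at(e), clear(e)}  (16 atoms)
goal ⊆ F2  ⇒  h_max = 2

2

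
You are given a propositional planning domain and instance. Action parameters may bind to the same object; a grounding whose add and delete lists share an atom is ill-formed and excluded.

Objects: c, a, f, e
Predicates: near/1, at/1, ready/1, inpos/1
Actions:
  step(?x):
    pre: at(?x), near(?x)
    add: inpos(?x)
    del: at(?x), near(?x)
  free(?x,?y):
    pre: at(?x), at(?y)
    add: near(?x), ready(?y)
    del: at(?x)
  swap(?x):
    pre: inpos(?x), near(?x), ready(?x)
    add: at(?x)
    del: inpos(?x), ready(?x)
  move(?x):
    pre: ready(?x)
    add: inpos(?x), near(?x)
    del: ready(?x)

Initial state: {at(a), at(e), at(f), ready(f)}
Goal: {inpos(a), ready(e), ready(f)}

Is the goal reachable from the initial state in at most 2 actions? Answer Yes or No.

No

1. free(a,a)  →  {at(e), at(f), near(a), ready(a), ready(f)}
2. free(f,e)  →  {at(e), near(a), near(f), ready(a), ready(e), ready(f)}
3. move(a)  →  {at(e), inpos(a), near(a), near(f), ready(e), ready(f)}
optimal plan length = 3; 3 > 2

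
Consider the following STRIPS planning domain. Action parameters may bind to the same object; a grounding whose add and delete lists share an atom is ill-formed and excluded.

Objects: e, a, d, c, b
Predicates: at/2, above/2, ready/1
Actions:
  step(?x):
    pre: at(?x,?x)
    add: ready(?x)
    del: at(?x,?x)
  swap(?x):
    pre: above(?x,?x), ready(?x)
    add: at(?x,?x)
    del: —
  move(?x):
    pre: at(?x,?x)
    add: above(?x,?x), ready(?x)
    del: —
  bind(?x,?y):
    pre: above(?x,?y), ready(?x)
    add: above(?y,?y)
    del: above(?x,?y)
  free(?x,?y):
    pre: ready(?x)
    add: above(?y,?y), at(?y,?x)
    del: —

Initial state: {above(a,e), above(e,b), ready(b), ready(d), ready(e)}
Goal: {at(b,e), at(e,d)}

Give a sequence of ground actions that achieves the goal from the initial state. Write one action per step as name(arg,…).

free(e,b); free(d,e)

1. free(e,b)  →  {above(a,e), above(b,b), above(e,b), at(b,e), ready(b), ready(d), ready(e)}
2. free(d,e)  →  {above(a,e), above(b,b), above(e,b), above(e,e), at(b,e), at(e,d), ready(b), ready(d), ready(e)}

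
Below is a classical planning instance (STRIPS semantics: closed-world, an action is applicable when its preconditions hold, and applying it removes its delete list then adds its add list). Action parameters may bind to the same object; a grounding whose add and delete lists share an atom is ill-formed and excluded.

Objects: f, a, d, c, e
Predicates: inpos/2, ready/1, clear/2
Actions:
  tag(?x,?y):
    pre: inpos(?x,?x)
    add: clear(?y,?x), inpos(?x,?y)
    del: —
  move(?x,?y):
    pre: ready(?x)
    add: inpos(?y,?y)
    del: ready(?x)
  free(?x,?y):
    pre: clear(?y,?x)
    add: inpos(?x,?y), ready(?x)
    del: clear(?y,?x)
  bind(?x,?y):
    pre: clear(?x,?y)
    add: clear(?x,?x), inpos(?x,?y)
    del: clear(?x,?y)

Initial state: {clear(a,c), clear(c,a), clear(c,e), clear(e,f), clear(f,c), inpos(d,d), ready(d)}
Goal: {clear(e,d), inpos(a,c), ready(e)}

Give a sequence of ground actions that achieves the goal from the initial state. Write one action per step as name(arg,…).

1. tag(d,e)  →  {clear(a,c), clear(c,a), clear(c,e), clear(e,d), clear(e,f), clear(f,c), inpos(d,d), inpos(d,e), ready(d)}
2. free(a,c)  →  {clear(a,c), clear(c,e), clear(e,d), clear(e,f), clear(f,c), inpos(a,c), inpos(d,d), inpos(d,e), ready(a), ready(d)}
3. free(e,c)  →  {clear(a,c), clear(e,d), clear(e,f), clear(f,c), inpos(a,c), inpos(d,d), inpos(d,e), inpos(e,c), ready(a), ready(d), ready(e)}

tag(d,e); free(a,c); free(e,c)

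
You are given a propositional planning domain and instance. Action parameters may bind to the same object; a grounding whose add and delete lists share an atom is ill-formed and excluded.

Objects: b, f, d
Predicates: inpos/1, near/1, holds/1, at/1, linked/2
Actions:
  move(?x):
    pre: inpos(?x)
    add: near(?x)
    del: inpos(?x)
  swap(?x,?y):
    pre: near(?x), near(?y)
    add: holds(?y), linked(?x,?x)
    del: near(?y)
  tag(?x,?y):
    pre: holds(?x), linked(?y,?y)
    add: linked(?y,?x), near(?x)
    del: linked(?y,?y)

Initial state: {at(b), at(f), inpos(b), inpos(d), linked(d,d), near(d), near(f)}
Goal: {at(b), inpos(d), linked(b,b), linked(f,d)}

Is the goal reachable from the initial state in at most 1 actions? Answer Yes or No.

No

1. move(b)  →  {at(b), at(f), inpos(d), linked(d,d), near(b), near(d), near(f)}
2. swap(b,b)  →  {at(b), at(f), holds(b), inpos(d), linked(b,b), linked(d,d), near(d), near(f)}
3. swap(f,d)  →  {at(b), at(f), holds(b), holds(d), inpos(d), linked(b,b), linked(d,d), linked(f,f), near(f)}
4. tag(d,f)  →  {at(b), at(f), holds(b), holds(d), inpos(d), linked(b,b), linked(d,d), linked(f,d), near(d), near(f)}
optimal plan length = 4; 4 > 1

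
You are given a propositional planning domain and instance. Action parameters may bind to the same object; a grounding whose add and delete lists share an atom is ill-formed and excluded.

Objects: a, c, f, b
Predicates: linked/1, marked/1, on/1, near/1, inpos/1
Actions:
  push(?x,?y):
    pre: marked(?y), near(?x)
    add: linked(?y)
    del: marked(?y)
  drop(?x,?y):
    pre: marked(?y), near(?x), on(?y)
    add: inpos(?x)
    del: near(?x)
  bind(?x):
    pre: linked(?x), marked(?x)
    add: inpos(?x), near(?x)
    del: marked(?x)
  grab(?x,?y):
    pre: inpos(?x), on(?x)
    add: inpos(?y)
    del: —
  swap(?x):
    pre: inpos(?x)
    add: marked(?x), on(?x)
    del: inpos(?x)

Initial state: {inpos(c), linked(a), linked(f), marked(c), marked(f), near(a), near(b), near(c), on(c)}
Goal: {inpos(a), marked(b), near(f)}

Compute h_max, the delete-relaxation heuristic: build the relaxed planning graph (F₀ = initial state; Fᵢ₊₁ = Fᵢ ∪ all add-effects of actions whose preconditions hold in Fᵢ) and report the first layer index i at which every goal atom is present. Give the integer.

2

F0 = init (9 atoms)
F1 = F0 ∪ {inpos(a), inpos(b), inpos(f), linked(c), near(f)}  (14 atoms)
F2 = F1 ∪ {marked(a), marked(b), on(a), on(b), on(f)}  (19 atoms)
goal ⊆ F2  ⇒  h_max = 2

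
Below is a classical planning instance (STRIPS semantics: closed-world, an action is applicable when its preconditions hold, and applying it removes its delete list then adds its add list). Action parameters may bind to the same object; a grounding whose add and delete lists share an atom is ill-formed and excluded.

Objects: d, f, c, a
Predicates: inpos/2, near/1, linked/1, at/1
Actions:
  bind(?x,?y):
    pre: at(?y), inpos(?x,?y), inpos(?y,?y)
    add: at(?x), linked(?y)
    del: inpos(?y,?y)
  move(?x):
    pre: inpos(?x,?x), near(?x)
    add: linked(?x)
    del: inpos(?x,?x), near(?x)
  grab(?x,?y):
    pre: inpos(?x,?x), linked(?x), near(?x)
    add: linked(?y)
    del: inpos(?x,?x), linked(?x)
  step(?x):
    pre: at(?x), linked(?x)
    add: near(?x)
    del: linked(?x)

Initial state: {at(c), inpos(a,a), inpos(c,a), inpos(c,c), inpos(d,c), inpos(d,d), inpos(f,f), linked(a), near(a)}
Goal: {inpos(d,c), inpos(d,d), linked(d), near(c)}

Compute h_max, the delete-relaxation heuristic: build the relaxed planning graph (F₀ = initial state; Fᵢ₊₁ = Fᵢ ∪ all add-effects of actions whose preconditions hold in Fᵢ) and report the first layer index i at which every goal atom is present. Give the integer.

2

F0 = init (9 atoms)
F1 = F0 ∪ {at(d), linked(c), linked(d), linked(f)}  (13 atoms)
F2 = F1 ∪ {near(c), near(d)}  (15 atoms)
goal ⊆ F2  ⇒  h_max = 2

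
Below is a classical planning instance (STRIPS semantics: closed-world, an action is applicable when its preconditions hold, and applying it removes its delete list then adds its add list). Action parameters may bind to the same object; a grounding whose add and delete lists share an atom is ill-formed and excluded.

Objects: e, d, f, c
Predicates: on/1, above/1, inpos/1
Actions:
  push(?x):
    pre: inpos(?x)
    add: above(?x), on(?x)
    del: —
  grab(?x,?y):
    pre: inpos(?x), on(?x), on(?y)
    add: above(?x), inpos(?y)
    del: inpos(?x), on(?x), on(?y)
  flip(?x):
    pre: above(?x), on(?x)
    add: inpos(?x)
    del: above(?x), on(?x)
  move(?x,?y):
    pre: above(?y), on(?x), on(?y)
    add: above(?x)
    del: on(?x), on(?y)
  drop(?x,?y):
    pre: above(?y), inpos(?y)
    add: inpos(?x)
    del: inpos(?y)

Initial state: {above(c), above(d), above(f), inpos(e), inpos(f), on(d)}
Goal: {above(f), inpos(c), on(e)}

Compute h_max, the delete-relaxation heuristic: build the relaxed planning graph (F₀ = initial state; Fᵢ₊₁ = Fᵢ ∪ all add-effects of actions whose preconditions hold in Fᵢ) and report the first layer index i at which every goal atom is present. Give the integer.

1

F0 = init (6 atoms)
F1 = F0 ∪ {above(e), inpos(c), inpos(d), on(e), on(f)}  (11 atoms)
goal ⊆ F1  ⇒  h_max = 1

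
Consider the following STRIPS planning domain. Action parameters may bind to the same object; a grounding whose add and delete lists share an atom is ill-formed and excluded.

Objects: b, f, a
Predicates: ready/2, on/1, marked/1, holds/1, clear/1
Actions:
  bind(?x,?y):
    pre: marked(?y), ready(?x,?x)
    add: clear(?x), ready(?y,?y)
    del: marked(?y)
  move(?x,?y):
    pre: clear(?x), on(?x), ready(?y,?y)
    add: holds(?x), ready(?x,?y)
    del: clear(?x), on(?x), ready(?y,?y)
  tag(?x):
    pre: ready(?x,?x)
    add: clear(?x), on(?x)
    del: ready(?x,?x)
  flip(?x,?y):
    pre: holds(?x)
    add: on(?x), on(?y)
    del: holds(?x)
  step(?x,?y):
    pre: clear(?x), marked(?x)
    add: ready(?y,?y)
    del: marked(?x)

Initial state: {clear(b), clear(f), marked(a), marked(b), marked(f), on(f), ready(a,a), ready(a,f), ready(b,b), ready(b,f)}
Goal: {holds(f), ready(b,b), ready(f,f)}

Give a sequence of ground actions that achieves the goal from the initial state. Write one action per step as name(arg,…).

1. bind(b,f)  →  {clear(b), clear(f), marked(a), marked(b), on(f), ready(a,a), ready(a,f), ready(b,b), ready(b,f), ready(f,f)}
2. move(f,a)  →  {clear(b), holds(f), marked(a), marked(b), ready(a,f), ready(b,b), ready(b,f), ready(f,a), ready(f,f)}

bind(b,f); move(f,a)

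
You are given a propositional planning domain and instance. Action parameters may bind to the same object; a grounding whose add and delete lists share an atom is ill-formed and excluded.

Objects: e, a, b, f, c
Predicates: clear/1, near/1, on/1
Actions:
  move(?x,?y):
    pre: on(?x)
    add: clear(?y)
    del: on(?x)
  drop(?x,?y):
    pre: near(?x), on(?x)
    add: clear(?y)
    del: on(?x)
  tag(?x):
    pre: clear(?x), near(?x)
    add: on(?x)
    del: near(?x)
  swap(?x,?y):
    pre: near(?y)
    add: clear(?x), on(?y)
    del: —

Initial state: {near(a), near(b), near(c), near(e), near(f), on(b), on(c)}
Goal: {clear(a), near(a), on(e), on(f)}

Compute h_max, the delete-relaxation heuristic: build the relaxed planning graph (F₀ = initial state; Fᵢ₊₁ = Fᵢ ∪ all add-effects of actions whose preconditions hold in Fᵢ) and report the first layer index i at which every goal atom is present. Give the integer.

F0 = init (7 atoms)
F1 = F0 ∪ {clear(a), clear(b), clear(c), clear(e), clear(f), on(a), on(e), on(f)}  (15 atoms)
goal ⊆ F1  ⇒  h_max = 1

1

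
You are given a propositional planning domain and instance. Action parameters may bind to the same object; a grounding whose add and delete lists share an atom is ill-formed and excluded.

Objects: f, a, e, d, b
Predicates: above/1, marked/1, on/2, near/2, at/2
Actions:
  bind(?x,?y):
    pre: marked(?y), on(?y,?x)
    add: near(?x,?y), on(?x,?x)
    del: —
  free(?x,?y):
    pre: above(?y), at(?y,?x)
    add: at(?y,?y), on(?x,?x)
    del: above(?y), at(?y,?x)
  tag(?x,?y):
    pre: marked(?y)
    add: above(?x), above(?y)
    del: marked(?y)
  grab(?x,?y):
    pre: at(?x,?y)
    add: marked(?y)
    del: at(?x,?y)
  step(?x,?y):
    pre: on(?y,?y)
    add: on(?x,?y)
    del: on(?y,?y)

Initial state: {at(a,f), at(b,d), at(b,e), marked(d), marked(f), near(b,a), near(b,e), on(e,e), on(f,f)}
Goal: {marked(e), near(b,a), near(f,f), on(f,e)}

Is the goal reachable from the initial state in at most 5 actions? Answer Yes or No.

Yes

1. bind(f,f)  →  {at(a,f), at(b,d), at(b,e), marked(d), marked(f), near(b,a), near(b,e), near(f,f), on(e,e), on(f,f)}
2. grab(b,e)  →  {at(a,f), at(b,d), marked(d), marked(e), marked(f), near(b,a), near(b,e), near(f,f), on(e,e), on(f,f)}
3. step(f,e)  →  {at(a,f), at(b,d), marked(d), marked(e), marked(f), near(b,a), near(b,e), near(f,f), on(f,e), on(f,f)}
optimal plan length = 3; 3 ≤ 5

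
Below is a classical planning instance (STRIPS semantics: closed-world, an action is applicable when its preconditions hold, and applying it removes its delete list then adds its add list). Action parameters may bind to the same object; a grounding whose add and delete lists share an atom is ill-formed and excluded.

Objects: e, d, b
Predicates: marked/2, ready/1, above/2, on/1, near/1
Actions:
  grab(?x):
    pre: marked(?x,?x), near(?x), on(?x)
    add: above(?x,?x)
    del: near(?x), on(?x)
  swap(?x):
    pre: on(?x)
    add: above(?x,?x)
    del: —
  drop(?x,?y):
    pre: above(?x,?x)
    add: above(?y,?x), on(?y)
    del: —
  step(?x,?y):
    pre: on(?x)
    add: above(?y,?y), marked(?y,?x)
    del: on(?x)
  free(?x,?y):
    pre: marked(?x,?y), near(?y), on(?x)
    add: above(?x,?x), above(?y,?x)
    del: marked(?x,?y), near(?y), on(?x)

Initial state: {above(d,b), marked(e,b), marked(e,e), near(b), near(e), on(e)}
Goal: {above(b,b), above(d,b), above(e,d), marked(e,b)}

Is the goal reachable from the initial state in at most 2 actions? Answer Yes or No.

1. step(e,d)  →  {above(d,b), above(d,d), marked(d,e), marked(e,b), marked(e,e), near(b), near(e)}
2. drop(d,e)  →  {above(d,b), above(d,d), above(e,d), marked(d,e), marked(e,b), marked(e,e), near(b), near(e), on(e)}
3. step(e,b)  →  {above(b,b), above(d,b), above(d,d), above(e,d), marked(b,e), marked(d,e), marked(e,b), marked(e,e), near(b), near(e)}
optimal plan length = 3; 3 > 2

No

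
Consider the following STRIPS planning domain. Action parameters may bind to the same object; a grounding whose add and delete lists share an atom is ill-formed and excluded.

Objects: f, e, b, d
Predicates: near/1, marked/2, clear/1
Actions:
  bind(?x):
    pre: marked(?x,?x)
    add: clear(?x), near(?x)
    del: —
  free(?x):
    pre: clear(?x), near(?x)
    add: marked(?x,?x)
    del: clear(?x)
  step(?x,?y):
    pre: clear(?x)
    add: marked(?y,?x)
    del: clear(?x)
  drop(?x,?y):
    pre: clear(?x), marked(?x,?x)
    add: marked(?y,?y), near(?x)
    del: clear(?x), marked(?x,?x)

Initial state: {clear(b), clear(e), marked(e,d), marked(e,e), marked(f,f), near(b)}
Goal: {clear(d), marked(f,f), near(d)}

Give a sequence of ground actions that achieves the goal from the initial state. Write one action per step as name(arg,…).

1. drop(e,d)  →  {clear(b), marked(d,d), marked(e,d), marked(f,f), near(b), near(e)}
2. bind(d)  →  {clear(b), clear(d), marked(d,d), marked(e,d), marked(f,f), near(b), near(d), near(e)}

drop(e,d); bind(d)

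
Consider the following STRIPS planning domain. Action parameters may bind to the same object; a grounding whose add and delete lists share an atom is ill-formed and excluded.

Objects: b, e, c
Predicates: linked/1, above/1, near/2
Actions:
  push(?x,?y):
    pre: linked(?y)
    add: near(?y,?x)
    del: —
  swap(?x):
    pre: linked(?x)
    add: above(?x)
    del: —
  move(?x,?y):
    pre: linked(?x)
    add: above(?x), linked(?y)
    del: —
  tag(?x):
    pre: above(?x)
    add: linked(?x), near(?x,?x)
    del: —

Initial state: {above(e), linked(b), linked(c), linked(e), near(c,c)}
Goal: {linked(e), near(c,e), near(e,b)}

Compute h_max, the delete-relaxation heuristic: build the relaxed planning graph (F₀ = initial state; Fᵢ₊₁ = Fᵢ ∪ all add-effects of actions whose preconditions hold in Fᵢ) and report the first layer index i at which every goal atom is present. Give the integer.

1

F0 = init (5 atoms)
F1 = F0 ∪ {above(b), above(c), near(b,b), near(b,c), near(b,e), near(c,b), near(c,e), near(e,b), near(e,c), near(e,e)}  (15 atoms)
goal ⊆ F1  ⇒  h_max = 1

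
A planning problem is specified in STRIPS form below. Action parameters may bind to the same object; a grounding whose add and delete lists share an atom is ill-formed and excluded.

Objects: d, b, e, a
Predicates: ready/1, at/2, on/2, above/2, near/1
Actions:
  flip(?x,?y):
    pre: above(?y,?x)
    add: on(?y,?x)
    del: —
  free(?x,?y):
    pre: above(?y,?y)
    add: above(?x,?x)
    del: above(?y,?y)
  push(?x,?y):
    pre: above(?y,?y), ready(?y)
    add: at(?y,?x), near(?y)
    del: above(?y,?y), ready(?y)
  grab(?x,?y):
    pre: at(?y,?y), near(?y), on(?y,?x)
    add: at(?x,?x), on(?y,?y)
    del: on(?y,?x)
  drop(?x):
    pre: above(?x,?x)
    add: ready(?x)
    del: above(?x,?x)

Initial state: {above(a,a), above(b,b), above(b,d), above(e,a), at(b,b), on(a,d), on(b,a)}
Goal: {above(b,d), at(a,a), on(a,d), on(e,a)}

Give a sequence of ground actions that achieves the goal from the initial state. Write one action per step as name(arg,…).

1. flip(a,e)  →  {above(a,a), above(b,b), above(b,d), above(e,a), at(b,b), on(a,d), on(b,a), on(e,a)}
2. drop(a)  →  {above(b,b), above(b,d), above(e,a), at(b,b), on(a,d), on(b,a), on(e,a), ready(a)}
3. free(a,b)  →  {above(a,a), above(b,d), above(e,a), at(b,b), on(a,d), on(b,a), on(e,a), ready(a)}
4. push(a,a)  →  {above(b,d), above(e,a), at(a,a), at(b,b), near(a), on(a,d), on(b,a), on(e,a)}

flip(a,e); drop(a); free(a,b); push(a,a)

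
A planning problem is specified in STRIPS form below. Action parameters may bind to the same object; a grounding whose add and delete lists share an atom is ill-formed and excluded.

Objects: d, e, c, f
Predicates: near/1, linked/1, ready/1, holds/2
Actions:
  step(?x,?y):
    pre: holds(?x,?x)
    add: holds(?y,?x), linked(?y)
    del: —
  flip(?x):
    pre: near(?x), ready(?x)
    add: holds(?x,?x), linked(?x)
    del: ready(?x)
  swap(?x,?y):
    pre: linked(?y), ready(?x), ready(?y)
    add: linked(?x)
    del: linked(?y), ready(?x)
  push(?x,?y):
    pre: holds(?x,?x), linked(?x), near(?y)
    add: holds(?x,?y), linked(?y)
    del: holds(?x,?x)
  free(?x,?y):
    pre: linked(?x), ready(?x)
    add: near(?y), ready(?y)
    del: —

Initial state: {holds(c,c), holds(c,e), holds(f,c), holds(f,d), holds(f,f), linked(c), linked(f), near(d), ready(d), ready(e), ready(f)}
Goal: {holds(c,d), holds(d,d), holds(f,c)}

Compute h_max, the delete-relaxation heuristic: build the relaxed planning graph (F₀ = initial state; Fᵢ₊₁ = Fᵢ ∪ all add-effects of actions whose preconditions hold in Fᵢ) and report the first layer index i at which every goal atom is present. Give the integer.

F0 = init (11 atoms)
F1 = F0 ∪ {holds(c,d), holds(c,f), holds(d,c), holds(d,d), holds(d,f), holds(e,c), holds(e,f), linked(d), linked(e), near(c), near(e), near(f), ready(c)}  (24 atoms)
goal ⊆ F1  ⇒  h_max = 1

1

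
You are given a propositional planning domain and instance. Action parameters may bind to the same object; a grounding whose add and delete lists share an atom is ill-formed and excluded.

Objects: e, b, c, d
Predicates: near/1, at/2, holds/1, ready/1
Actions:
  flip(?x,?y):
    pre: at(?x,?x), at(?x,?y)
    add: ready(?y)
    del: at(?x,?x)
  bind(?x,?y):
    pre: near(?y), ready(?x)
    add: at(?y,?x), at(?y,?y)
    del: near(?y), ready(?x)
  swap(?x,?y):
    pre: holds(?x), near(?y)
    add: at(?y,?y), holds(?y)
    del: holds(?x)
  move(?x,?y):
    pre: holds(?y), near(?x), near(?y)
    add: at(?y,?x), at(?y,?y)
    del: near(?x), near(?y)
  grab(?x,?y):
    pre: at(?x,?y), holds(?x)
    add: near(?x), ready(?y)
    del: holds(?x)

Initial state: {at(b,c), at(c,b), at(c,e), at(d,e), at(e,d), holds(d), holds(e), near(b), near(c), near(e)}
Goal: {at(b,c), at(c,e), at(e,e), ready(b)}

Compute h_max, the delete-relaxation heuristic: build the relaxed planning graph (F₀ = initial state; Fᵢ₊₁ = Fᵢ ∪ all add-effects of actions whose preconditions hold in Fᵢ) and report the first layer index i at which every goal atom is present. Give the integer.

F0 = init (10 atoms)
F1 = F0 ∪ {at(b,b), at(c,c), at(e,b), at(e,c), at(e,e), holds(b), holds(c), near(d), ready(d), ready(e)}  (20 atoms)
F2 = F1 ∪ {at(b,d), at(b,e), at(c,d), at(d,b), at(d,c), at(d,d), ready(b), ready(c)}  (28 atoms)
goal ⊆ F2  ⇒  h_max = 2

2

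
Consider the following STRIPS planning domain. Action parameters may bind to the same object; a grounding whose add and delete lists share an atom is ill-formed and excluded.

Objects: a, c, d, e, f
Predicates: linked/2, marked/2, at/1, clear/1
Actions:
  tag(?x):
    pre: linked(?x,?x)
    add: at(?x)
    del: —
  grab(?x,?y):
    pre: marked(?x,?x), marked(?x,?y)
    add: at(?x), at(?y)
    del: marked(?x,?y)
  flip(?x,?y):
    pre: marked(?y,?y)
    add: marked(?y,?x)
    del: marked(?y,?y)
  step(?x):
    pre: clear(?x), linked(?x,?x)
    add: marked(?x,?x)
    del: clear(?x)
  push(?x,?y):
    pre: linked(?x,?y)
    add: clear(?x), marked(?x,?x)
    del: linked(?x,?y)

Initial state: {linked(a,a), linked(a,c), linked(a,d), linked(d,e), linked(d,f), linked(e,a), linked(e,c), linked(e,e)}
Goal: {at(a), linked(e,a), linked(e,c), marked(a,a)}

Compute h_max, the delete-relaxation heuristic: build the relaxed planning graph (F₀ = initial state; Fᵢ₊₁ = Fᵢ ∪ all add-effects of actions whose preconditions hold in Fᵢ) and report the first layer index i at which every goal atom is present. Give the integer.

1

F0 = init (8 atoms)
F1 = F0 ∪ {at(a), at(e), clear(a), clear(d), clear(e), marked(a,a), marked(d,d), marked(e,e)}  (16 atoms)
goal ⊆ F1  ⇒  h_max = 1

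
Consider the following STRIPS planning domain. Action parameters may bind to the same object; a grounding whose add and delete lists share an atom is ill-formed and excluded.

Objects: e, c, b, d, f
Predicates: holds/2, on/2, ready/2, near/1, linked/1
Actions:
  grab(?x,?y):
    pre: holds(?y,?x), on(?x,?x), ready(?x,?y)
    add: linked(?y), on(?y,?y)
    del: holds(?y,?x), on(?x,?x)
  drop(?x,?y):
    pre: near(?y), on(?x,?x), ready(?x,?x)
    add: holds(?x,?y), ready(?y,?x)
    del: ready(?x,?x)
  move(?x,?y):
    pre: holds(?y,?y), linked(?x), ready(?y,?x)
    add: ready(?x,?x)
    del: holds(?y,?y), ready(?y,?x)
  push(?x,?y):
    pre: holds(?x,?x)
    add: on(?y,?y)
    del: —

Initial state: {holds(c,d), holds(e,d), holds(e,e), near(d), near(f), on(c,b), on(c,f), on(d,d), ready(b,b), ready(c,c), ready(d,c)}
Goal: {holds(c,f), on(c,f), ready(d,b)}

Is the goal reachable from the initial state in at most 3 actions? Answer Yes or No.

No

1. grab(d,c)  →  {holds(e,d), holds(e,e), linked(c), near(d), near(f), on(c,b), on(c,c), on(c,f), ready(b,b), ready(c,c), ready(d,c)}
2. drop(c,f)  →  {holds(c,f), holds(e,d), holds(e,e), linked(c), near(d), near(f), on(c,b), on(c,c), on(c,f), ready(b,b), ready(d,c), ready(f,c)}
3. push(e,b)  →  {holds(c,f), holds(e,d), holds(e,e), linked(c), near(d), near(f), on(b,b), on(c,b), on(c,c), on(c,f), ready(b,b), ready(d,c), ready(f,c)}
4. drop(b,d)  →  {holds(b,d), holds(c,f), holds(e,d), holds(e,e), linked(c), near(d), near(f), on(b,b), on(c,b), on(c,c), on(c,f), ready(d,b), ready(d,c), ready(f,c)}
optimal plan length = 4; 4 > 3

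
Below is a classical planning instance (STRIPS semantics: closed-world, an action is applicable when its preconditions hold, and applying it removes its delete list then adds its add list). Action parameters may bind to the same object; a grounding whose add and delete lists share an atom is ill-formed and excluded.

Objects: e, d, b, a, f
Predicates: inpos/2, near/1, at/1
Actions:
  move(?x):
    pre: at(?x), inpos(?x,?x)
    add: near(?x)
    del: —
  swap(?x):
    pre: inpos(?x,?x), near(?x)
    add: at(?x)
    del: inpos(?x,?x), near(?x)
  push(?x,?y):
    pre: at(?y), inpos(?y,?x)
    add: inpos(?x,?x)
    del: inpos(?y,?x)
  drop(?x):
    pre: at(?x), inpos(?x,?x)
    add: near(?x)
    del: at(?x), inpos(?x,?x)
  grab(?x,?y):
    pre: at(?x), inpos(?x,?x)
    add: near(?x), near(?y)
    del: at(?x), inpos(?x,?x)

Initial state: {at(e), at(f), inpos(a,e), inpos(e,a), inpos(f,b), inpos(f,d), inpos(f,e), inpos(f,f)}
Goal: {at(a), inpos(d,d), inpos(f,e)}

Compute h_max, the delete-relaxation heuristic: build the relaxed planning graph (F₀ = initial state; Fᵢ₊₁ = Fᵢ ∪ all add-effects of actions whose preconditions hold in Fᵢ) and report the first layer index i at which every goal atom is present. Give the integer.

2

F0 = init (8 atoms)
F1 = F0 ∪ {inpos(a,a), inpos(b,b), inpos(d,d), inpos(e,e), near(a), near(b), near(d), near(e), near(f)}  (17 atoms)
F2 = F1 ∪ {at(a), at(b), at(d)}  (20 atoms)
goal ⊆ F2  ⇒  h_max = 2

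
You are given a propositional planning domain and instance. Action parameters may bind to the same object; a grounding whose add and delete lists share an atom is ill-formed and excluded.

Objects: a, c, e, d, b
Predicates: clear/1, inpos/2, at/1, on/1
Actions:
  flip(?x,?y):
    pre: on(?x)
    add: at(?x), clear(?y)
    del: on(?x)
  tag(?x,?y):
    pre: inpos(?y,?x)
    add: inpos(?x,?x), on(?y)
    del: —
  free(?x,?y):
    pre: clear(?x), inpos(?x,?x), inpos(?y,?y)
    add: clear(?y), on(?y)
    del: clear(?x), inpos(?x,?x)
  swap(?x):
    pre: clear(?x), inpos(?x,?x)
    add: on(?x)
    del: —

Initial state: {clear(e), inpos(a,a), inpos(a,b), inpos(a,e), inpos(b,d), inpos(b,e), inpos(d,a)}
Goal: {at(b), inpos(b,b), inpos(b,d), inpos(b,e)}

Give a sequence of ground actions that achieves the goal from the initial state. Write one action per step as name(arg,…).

1. tag(e,b)  →  {clear(e), inpos(a,a), inpos(a,b), inpos(a,e), inpos(b,d), inpos(b,e), inpos(d,a), inpos(e,e), on(b)}
2. flip(b,a)  →  {at(b), clear(a), clear(e), inpos(a,a), inpos(a,b), inpos(a,e), inpos(b,d), inpos(b,e), inpos(d,a), inpos(e,e)}
3. tag(b,a)  →  {at(b), clear(a), clear(e), inpos(a,a), inpos(a,b), inpos(a,e), inpos(b,b), inpos(b,d), inpos(b,e), inpos(d,a), inpos(e,e), on(a)}

tag(e,b); flip(b,a); tag(b,a)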